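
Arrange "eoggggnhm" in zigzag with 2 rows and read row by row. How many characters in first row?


Zigzag "eoggggnhm" into 2 rows:
Placing characters:
  'e' => row 0
  'o' => row 1
  'g' => row 0
  'g' => row 1
  'g' => row 0
  'g' => row 1
  'n' => row 0
  'h' => row 1
  'm' => row 0
Rows:
  Row 0: "eggnm"
  Row 1: "oggh"
First row length: 5

5


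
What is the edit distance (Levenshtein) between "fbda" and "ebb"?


Computing edit distance: "fbda" -> "ebb"
DP table:
           e    b    b
      0    1    2    3
  f   1    1    2    3
  b   2    2    1    2
  d   3    3    2    2
  a   4    4    3    3
Edit distance = dp[4][3] = 3

3


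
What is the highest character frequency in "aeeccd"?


Input: aeeccd
Character counts:
  'a': 1
  'c': 2
  'd': 1
  'e': 2
Maximum frequency: 2

2


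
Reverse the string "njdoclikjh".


Input: njdoclikjh
Reading characters right to left:
  Position 9: 'h'
  Position 8: 'j'
  Position 7: 'k'
  Position 6: 'i'
  Position 5: 'l'
  Position 4: 'c'
  Position 3: 'o'
  Position 2: 'd'
  Position 1: 'j'
  Position 0: 'n'
Reversed: hjkilcodjn

hjkilcodjn


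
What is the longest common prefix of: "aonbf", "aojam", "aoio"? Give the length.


Words: aonbf, aojam, aoio
  Position 0: all 'a' => match
  Position 1: all 'o' => match
  Position 2: ('n', 'j', 'i') => mismatch, stop
LCP = "ao" (length 2)

2


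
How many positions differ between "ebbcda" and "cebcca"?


Comparing "ebbcda" and "cebcca" position by position:
  Position 0: 'e' vs 'c' => DIFFER
  Position 1: 'b' vs 'e' => DIFFER
  Position 2: 'b' vs 'b' => same
  Position 3: 'c' vs 'c' => same
  Position 4: 'd' vs 'c' => DIFFER
  Position 5: 'a' vs 'a' => same
Positions that differ: 3

3


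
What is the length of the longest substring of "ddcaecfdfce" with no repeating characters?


Input: "ddcaecfdfce"
Sliding window (track last position of each char):
  Position 0 ('d'): window [0,0] length 1 -- new best
  Position 1 ('d'): repeat (last at 0), move window start to 1
  Position 1 ('d'): window [1,1] length 1
  Position 2 ('c'): window [1,2] length 2 -- new best
  Position 3 ('a'): window [1,3] length 3 -- new best
  Position 4 ('e'): window [1,4] length 4 -- new best
  Position 5 ('c'): repeat (last at 2), move window start to 3
  Position 5 ('c'): window [3,5] length 3
  Position 6 ('f'): window [3,6] length 4
  Position 7 ('d'): window [3,7] length 5 -- new best
  Position 8 ('f'): repeat (last at 6), move window start to 7
  Position 8 ('f'): window [7,8] length 2
  Position 9 ('c'): window [7,9] length 3
  Position 10 ('e'): window [7,10] length 4
Longest substring with no repeats: "aecfd" with length 5

5


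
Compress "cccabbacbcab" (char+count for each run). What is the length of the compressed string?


Input: cccabbacbcab
Runs:
  'c' x 3 => "c3"
  'a' x 1 => "a1"
  'b' x 2 => "b2"
  'a' x 1 => "a1"
  'c' x 1 => "c1"
  'b' x 1 => "b1"
  'c' x 1 => "c1"
  'a' x 1 => "a1"
  'b' x 1 => "b1"
Compressed: "c3a1b2a1c1b1c1a1b1"
Compressed length: 18

18


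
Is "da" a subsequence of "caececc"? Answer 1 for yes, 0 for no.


Check if "da" is a subsequence of "caececc"
Greedy scan:
  Position 0 ('c'): no match needed
  Position 1 ('a'): no match needed
  Position 2 ('e'): no match needed
  Position 3 ('c'): no match needed
  Position 4 ('e'): no match needed
  Position 5 ('c'): no match needed
  Position 6 ('c'): no match needed
Only matched 0/2 characters => not a subsequence

0


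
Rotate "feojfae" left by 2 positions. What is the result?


Input: "feojfae", rotate left by 2
First 2 characters: "fe"
Remaining characters: "ojfae"
Concatenate remaining + first: "ojfae" + "fe" = "ojfaefe"

ojfaefe


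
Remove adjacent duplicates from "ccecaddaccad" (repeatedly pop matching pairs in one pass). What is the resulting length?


Input: ccecaddaccad
Stack-based adjacent duplicate removal:
  Read 'c': push. Stack: c
  Read 'c': matches stack top 'c' => pop. Stack: (empty)
  Read 'e': push. Stack: e
  Read 'c': push. Stack: ec
  Read 'a': push. Stack: eca
  Read 'd': push. Stack: ecad
  Read 'd': matches stack top 'd' => pop. Stack: eca
  Read 'a': matches stack top 'a' => pop. Stack: ec
  Read 'c': matches stack top 'c' => pop. Stack: e
  Read 'c': push. Stack: ec
  Read 'a': push. Stack: eca
  Read 'd': push. Stack: ecad
Final stack: "ecad" (length 4)

4


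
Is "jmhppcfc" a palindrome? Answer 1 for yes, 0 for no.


Input: jmhppcfc
Reversed: cfcpphmj
  Compare pos 0 ('j') with pos 7 ('c'): MISMATCH
  Compare pos 1 ('m') with pos 6 ('f'): MISMATCH
  Compare pos 2 ('h') with pos 5 ('c'): MISMATCH
  Compare pos 3 ('p') with pos 4 ('p'): match
Result: not a palindrome

0


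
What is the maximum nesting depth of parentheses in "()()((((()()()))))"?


Input: "()()((((()()()))))"
Tracking depth:
  Position 0 '(': depth becomes 1
  Position 1 ')': depth becomes 0
  Position 2 '(': depth becomes 1
  Position 3 ')': depth becomes 0
  Position 4 '(': depth becomes 1
  Position 5 '(': depth becomes 2
  Position 6 '(': depth becomes 3
  Position 7 '(': depth becomes 4
  Position 8 '(': depth becomes 5
  Position 9 ')': depth becomes 4
  Position 10 '(': depth becomes 5
  Position 11 ')': depth becomes 4
  Position 12 '(': depth becomes 5
  Position 13 ')': depth becomes 4
  Position 14 ')': depth becomes 3
  Position 15 ')': depth becomes 2
  Position 16 ')': depth becomes 1
  Position 17 ')': depth becomes 0
Maximum depth reached: 5

5


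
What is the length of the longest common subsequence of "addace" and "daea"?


LCS of "addace" and "daea"
DP table:
           d    a    e    a
      0    0    0    0    0
  a   0    0    1    1    1
  d   0    1    1    1    1
  d   0    1    1    1    1
  a   0    1    2    2    2
  c   0    1    2    2    2
  e   0    1    2    3    3
LCS length = dp[6][4] = 3

3


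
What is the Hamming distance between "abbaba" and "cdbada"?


Comparing "abbaba" and "cdbada" position by position:
  Position 0: 'a' vs 'c' => differ
  Position 1: 'b' vs 'd' => differ
  Position 2: 'b' vs 'b' => same
  Position 3: 'a' vs 'a' => same
  Position 4: 'b' vs 'd' => differ
  Position 5: 'a' vs 'a' => same
Total differences (Hamming distance): 3

3


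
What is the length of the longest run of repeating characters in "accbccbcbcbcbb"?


Input: "accbccbcbcbcbb"
Scanning for longest run:
  Position 1 ('c'): new char, reset run to 1
  Position 2 ('c'): continues run of 'c', length=2
  Position 3 ('b'): new char, reset run to 1
  Position 4 ('c'): new char, reset run to 1
  Position 5 ('c'): continues run of 'c', length=2
  Position 6 ('b'): new char, reset run to 1
  Position 7 ('c'): new char, reset run to 1
  Position 8 ('b'): new char, reset run to 1
  Position 9 ('c'): new char, reset run to 1
  Position 10 ('b'): new char, reset run to 1
  Position 11 ('c'): new char, reset run to 1
  Position 12 ('b'): new char, reset run to 1
  Position 13 ('b'): continues run of 'b', length=2
Longest run: 'c' with length 2

2


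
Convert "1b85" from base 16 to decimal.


Input: "1b85" in base 16
Positional expansion:
  Digit '1' (value 1) x 16^3 = 4096
  Digit 'b' (value 11) x 16^2 = 2816
  Digit '8' (value 8) x 16^1 = 128
  Digit '5' (value 5) x 16^0 = 5
Sum = 7045

7045


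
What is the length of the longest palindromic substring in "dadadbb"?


Input: "dadadbb"
Checking substrings for palindromes:
  [0:5] "dadad" (len 5) => palindrome
  [0:3] "dad" (len 3) => palindrome
  [1:4] "ada" (len 3) => palindrome
  [2:5] "dad" (len 3) => palindrome
  [5:7] "bb" (len 2) => palindrome
Longest palindromic substring: "dadad" with length 5

5


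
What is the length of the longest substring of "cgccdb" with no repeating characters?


Input: "cgccdb"
Sliding window (track last position of each char):
  Position 0 ('c'): window [0,0] length 1 -- new best
  Position 1 ('g'): window [0,1] length 2 -- new best
  Position 2 ('c'): repeat (last at 0), move window start to 1
  Position 2 ('c'): window [1,2] length 2
  Position 3 ('c'): repeat (last at 2), move window start to 3
  Position 3 ('c'): window [3,3] length 1
  Position 4 ('d'): window [3,4] length 2
  Position 5 ('b'): window [3,5] length 3 -- new best
Longest substring with no repeats: "cdb" with length 3

3


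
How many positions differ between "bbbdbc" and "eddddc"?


Comparing "bbbdbc" and "eddddc" position by position:
  Position 0: 'b' vs 'e' => DIFFER
  Position 1: 'b' vs 'd' => DIFFER
  Position 2: 'b' vs 'd' => DIFFER
  Position 3: 'd' vs 'd' => same
  Position 4: 'b' vs 'd' => DIFFER
  Position 5: 'c' vs 'c' => same
Positions that differ: 4

4


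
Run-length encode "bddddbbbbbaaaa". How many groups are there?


Input: bddddbbbbbaaaa
Scanning for consecutive runs:
  Group 1: 'b' x 1 (positions 0-0)
  Group 2: 'd' x 4 (positions 1-4)
  Group 3: 'b' x 5 (positions 5-9)
  Group 4: 'a' x 4 (positions 10-13)
Total groups: 4

4


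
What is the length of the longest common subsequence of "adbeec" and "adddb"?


LCS of "adbeec" and "adddb"
DP table:
           a    d    d    d    b
      0    0    0    0    0    0
  a   0    1    1    1    1    1
  d   0    1    2    2    2    2
  b   0    1    2    2    2    3
  e   0    1    2    2    2    3
  e   0    1    2    2    2    3
  c   0    1    2    2    2    3
LCS length = dp[6][5] = 3

3


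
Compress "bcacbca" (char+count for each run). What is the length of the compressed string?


Input: bcacbca
Runs:
  'b' x 1 => "b1"
  'c' x 1 => "c1"
  'a' x 1 => "a1"
  'c' x 1 => "c1"
  'b' x 1 => "b1"
  'c' x 1 => "c1"
  'a' x 1 => "a1"
Compressed: "b1c1a1c1b1c1a1"
Compressed length: 14

14


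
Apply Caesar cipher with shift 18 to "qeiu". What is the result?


Caesar cipher: shift "qeiu" by 18
  'q' (pos 16) + 18 = pos 8 = 'i'
  'e' (pos 4) + 18 = pos 22 = 'w'
  'i' (pos 8) + 18 = pos 0 = 'a'
  'u' (pos 20) + 18 = pos 12 = 'm'
Result: iwam

iwam


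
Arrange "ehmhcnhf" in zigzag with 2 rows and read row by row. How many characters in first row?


Zigzag "ehmhcnhf" into 2 rows:
Placing characters:
  'e' => row 0
  'h' => row 1
  'm' => row 0
  'h' => row 1
  'c' => row 0
  'n' => row 1
  'h' => row 0
  'f' => row 1
Rows:
  Row 0: "emch"
  Row 1: "hhnf"
First row length: 4

4


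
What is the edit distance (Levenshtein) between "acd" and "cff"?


Computing edit distance: "acd" -> "cff"
DP table:
           c    f    f
      0    1    2    3
  a   1    1    2    3
  c   2    1    2    3
  d   3    2    2    3
Edit distance = dp[3][3] = 3

3


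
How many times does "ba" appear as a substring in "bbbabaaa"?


Searching for "ba" in "bbbabaaa"
Scanning each position:
  Position 0: "bb" => no
  Position 1: "bb" => no
  Position 2: "ba" => MATCH
  Position 3: "ab" => no
  Position 4: "ba" => MATCH
  Position 5: "aa" => no
  Position 6: "aa" => no
Total occurrences: 2

2


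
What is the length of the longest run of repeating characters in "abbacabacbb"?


Input: "abbacabacbb"
Scanning for longest run:
  Position 1 ('b'): new char, reset run to 1
  Position 2 ('b'): continues run of 'b', length=2
  Position 3 ('a'): new char, reset run to 1
  Position 4 ('c'): new char, reset run to 1
  Position 5 ('a'): new char, reset run to 1
  Position 6 ('b'): new char, reset run to 1
  Position 7 ('a'): new char, reset run to 1
  Position 8 ('c'): new char, reset run to 1
  Position 9 ('b'): new char, reset run to 1
  Position 10 ('b'): continues run of 'b', length=2
Longest run: 'b' with length 2

2


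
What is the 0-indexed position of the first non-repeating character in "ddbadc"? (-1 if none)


Input: ddbadc
Character frequencies:
  'a': 1
  'b': 1
  'c': 1
  'd': 3
Scanning left to right for freq == 1:
  Position 0 ('d'): freq=3, skip
  Position 1 ('d'): freq=3, skip
  Position 2 ('b'): unique! => answer = 2

2


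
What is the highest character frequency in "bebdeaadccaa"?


Input: bebdeaadccaa
Character counts:
  'a': 4
  'b': 2
  'c': 2
  'd': 2
  'e': 2
Maximum frequency: 4

4


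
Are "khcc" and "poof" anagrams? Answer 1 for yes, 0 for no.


Strings: "khcc", "poof"
Sorted first:  cchk
Sorted second: foop
Differ at position 0: 'c' vs 'f' => not anagrams

0


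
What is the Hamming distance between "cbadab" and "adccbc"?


Comparing "cbadab" and "adccbc" position by position:
  Position 0: 'c' vs 'a' => differ
  Position 1: 'b' vs 'd' => differ
  Position 2: 'a' vs 'c' => differ
  Position 3: 'd' vs 'c' => differ
  Position 4: 'a' vs 'b' => differ
  Position 5: 'b' vs 'c' => differ
Total differences (Hamming distance): 6

6


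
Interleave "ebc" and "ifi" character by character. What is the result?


Interleaving "ebc" and "ifi":
  Position 0: 'e' from first, 'i' from second => "ei"
  Position 1: 'b' from first, 'f' from second => "bf"
  Position 2: 'c' from first, 'i' from second => "ci"
Result: eibfci

eibfci


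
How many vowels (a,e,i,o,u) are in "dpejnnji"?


Input: dpejnnji
Checking each character:
  'd' at position 0: consonant
  'p' at position 1: consonant
  'e' at position 2: vowel (running total: 1)
  'j' at position 3: consonant
  'n' at position 4: consonant
  'n' at position 5: consonant
  'j' at position 6: consonant
  'i' at position 7: vowel (running total: 2)
Total vowels: 2

2


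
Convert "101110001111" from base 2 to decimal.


Input: "101110001111" in base 2
Positional expansion:
  Digit '1' (value 1) x 2^11 = 2048
  Digit '0' (value 0) x 2^10 = 0
  Digit '1' (value 1) x 2^9 = 512
  Digit '1' (value 1) x 2^8 = 256
  Digit '1' (value 1) x 2^7 = 128
  Digit '0' (value 0) x 2^6 = 0
  Digit '0' (value 0) x 2^5 = 0
  Digit '0' (value 0) x 2^4 = 0
  Digit '1' (value 1) x 2^3 = 8
  Digit '1' (value 1) x 2^2 = 4
  Digit '1' (value 1) x 2^1 = 2
  Digit '1' (value 1) x 2^0 = 1
Sum = 2959

2959


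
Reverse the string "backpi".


Input: backpi
Reading characters right to left:
  Position 5: 'i'
  Position 4: 'p'
  Position 3: 'k'
  Position 2: 'c'
  Position 1: 'a'
  Position 0: 'b'
Reversed: ipkcab

ipkcab


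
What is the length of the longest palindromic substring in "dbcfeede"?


Input: "dbcfeede"
Checking substrings for palindromes:
  [5:8] "ede" (len 3) => palindrome
  [4:6] "ee" (len 2) => palindrome
Longest palindromic substring: "ede" with length 3

3


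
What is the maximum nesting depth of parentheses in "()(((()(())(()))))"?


Input: "()(((()(())(()))))"
Tracking depth:
  Position 0 '(': depth becomes 1
  Position 1 ')': depth becomes 0
  Position 2 '(': depth becomes 1
  Position 3 '(': depth becomes 2
  Position 4 '(': depth becomes 3
  Position 5 '(': depth becomes 4
  Position 6 ')': depth becomes 3
  Position 7 '(': depth becomes 4
  Position 8 '(': depth becomes 5
  Position 9 ')': depth becomes 4
  Position 10 ')': depth becomes 3
  Position 11 '(': depth becomes 4
  Position 12 '(': depth becomes 5
  Position 13 ')': depth becomes 4
  Position 14 ')': depth becomes 3
  Position 15 ')': depth becomes 2
  Position 16 ')': depth becomes 1
  Position 17 ')': depth becomes 0
Maximum depth reached: 5

5


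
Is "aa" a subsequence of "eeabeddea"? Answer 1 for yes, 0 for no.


Check if "aa" is a subsequence of "eeabeddea"
Greedy scan:
  Position 0 ('e'): no match needed
  Position 1 ('e'): no match needed
  Position 2 ('a'): matches sub[0] = 'a'
  Position 3 ('b'): no match needed
  Position 4 ('e'): no match needed
  Position 5 ('d'): no match needed
  Position 6 ('d'): no match needed
  Position 7 ('e'): no match needed
  Position 8 ('a'): matches sub[1] = 'a'
All 2 characters matched => is a subsequence

1


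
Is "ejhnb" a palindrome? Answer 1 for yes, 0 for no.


Input: ejhnb
Reversed: bnhje
  Compare pos 0 ('e') with pos 4 ('b'): MISMATCH
  Compare pos 1 ('j') with pos 3 ('n'): MISMATCH
Result: not a palindrome

0


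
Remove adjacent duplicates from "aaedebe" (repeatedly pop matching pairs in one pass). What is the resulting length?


Input: aaedebe
Stack-based adjacent duplicate removal:
  Read 'a': push. Stack: a
  Read 'a': matches stack top 'a' => pop. Stack: (empty)
  Read 'e': push. Stack: e
  Read 'd': push. Stack: ed
  Read 'e': push. Stack: ede
  Read 'b': push. Stack: edeb
  Read 'e': push. Stack: edebe
Final stack: "edebe" (length 5)

5


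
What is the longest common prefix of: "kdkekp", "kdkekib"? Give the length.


Words: kdkekp, kdkekib
  Position 0: all 'k' => match
  Position 1: all 'd' => match
  Position 2: all 'k' => match
  Position 3: all 'e' => match
  Position 4: all 'k' => match
  Position 5: ('p', 'i') => mismatch, stop
LCP = "kdkek" (length 5)

5


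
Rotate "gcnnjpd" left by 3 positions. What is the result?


Input: "gcnnjpd", rotate left by 3
First 3 characters: "gcn"
Remaining characters: "njpd"
Concatenate remaining + first: "njpd" + "gcn" = "njpdgcn"

njpdgcn


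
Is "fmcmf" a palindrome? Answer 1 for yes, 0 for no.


Input: fmcmf
Reversed: fmcmf
  Compare pos 0 ('f') with pos 4 ('f'): match
  Compare pos 1 ('m') with pos 3 ('m'): match
Result: palindrome

1


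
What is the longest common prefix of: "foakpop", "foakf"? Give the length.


Words: foakpop, foakf
  Position 0: all 'f' => match
  Position 1: all 'o' => match
  Position 2: all 'a' => match
  Position 3: all 'k' => match
  Position 4: ('p', 'f') => mismatch, stop
LCP = "foak" (length 4)

4


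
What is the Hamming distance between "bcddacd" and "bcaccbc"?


Comparing "bcddacd" and "bcaccbc" position by position:
  Position 0: 'b' vs 'b' => same
  Position 1: 'c' vs 'c' => same
  Position 2: 'd' vs 'a' => differ
  Position 3: 'd' vs 'c' => differ
  Position 4: 'a' vs 'c' => differ
  Position 5: 'c' vs 'b' => differ
  Position 6: 'd' vs 'c' => differ
Total differences (Hamming distance): 5

5


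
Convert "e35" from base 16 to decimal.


Input: "e35" in base 16
Positional expansion:
  Digit 'e' (value 14) x 16^2 = 3584
  Digit '3' (value 3) x 16^1 = 48
  Digit '5' (value 5) x 16^0 = 5
Sum = 3637

3637


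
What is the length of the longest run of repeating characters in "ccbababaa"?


Input: "ccbababaa"
Scanning for longest run:
  Position 1 ('c'): continues run of 'c', length=2
  Position 2 ('b'): new char, reset run to 1
  Position 3 ('a'): new char, reset run to 1
  Position 4 ('b'): new char, reset run to 1
  Position 5 ('a'): new char, reset run to 1
  Position 6 ('b'): new char, reset run to 1
  Position 7 ('a'): new char, reset run to 1
  Position 8 ('a'): continues run of 'a', length=2
Longest run: 'c' with length 2

2


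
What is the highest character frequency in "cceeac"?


Input: cceeac
Character counts:
  'a': 1
  'c': 3
  'e': 2
Maximum frequency: 3

3


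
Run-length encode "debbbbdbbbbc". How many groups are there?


Input: debbbbdbbbbc
Scanning for consecutive runs:
  Group 1: 'd' x 1 (positions 0-0)
  Group 2: 'e' x 1 (positions 1-1)
  Group 3: 'b' x 4 (positions 2-5)
  Group 4: 'd' x 1 (positions 6-6)
  Group 5: 'b' x 4 (positions 7-10)
  Group 6: 'c' x 1 (positions 11-11)
Total groups: 6

6


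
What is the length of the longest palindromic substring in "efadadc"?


Input: "efadadc"
Checking substrings for palindromes:
  [2:5] "ada" (len 3) => palindrome
  [3:6] "dad" (len 3) => palindrome
Longest palindromic substring: "ada" with length 3

3


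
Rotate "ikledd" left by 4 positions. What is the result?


Input: "ikledd", rotate left by 4
First 4 characters: "ikle"
Remaining characters: "dd"
Concatenate remaining + first: "dd" + "ikle" = "ddikle"

ddikle


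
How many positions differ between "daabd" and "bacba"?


Comparing "daabd" and "bacba" position by position:
  Position 0: 'd' vs 'b' => DIFFER
  Position 1: 'a' vs 'a' => same
  Position 2: 'a' vs 'c' => DIFFER
  Position 3: 'b' vs 'b' => same
  Position 4: 'd' vs 'a' => DIFFER
Positions that differ: 3

3


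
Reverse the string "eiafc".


Input: eiafc
Reading characters right to left:
  Position 4: 'c'
  Position 3: 'f'
  Position 2: 'a'
  Position 1: 'i'
  Position 0: 'e'
Reversed: cfaie

cfaie


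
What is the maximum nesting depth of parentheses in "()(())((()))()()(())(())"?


Input: "()(())((()))()()(())(())"
Tracking depth:
  Position 0 '(': depth becomes 1
  Position 1 ')': depth becomes 0
  Position 2 '(': depth becomes 1
  Position 3 '(': depth becomes 2
  Position 4 ')': depth becomes 1
  Position 5 ')': depth becomes 0
  Position 6 '(': depth becomes 1
  Position 7 '(': depth becomes 2
  Position 8 '(': depth becomes 3
  Position 9 ')': depth becomes 2
  Position 10 ')': depth becomes 1
  Position 11 ')': depth becomes 0
  Position 12 '(': depth becomes 1
  Position 13 ')': depth becomes 0
  Position 14 '(': depth becomes 1
  Position 15 ')': depth becomes 0
  Position 16 '(': depth becomes 1
  Position 17 '(': depth becomes 2
  Position 18 ')': depth becomes 1
  Position 19 ')': depth becomes 0
  Position 20 '(': depth becomes 1
  Position 21 '(': depth becomes 2
  Position 22 ')': depth becomes 1
  Position 23 ')': depth becomes 0
Maximum depth reached: 3

3


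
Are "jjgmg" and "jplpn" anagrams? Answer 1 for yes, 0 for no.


Strings: "jjgmg", "jplpn"
Sorted first:  ggjjm
Sorted second: jlnpp
Differ at position 0: 'g' vs 'j' => not anagrams

0


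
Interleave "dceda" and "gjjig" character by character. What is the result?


Interleaving "dceda" and "gjjig":
  Position 0: 'd' from first, 'g' from second => "dg"
  Position 1: 'c' from first, 'j' from second => "cj"
  Position 2: 'e' from first, 'j' from second => "ej"
  Position 3: 'd' from first, 'i' from second => "di"
  Position 4: 'a' from first, 'g' from second => "ag"
Result: dgcjejdiag

dgcjejdiag


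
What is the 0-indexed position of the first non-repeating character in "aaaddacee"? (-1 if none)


Input: aaaddacee
Character frequencies:
  'a': 4
  'c': 1
  'd': 2
  'e': 2
Scanning left to right for freq == 1:
  Position 0 ('a'): freq=4, skip
  Position 1 ('a'): freq=4, skip
  Position 2 ('a'): freq=4, skip
  Position 3 ('d'): freq=2, skip
  Position 4 ('d'): freq=2, skip
  Position 5 ('a'): freq=4, skip
  Position 6 ('c'): unique! => answer = 6

6


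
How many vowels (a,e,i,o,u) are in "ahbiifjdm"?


Input: ahbiifjdm
Checking each character:
  'a' at position 0: vowel (running total: 1)
  'h' at position 1: consonant
  'b' at position 2: consonant
  'i' at position 3: vowel (running total: 2)
  'i' at position 4: vowel (running total: 3)
  'f' at position 5: consonant
  'j' at position 6: consonant
  'd' at position 7: consonant
  'm' at position 8: consonant
Total vowels: 3

3


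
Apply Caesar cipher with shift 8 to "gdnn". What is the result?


Caesar cipher: shift "gdnn" by 8
  'g' (pos 6) + 8 = pos 14 = 'o'
  'd' (pos 3) + 8 = pos 11 = 'l'
  'n' (pos 13) + 8 = pos 21 = 'v'
  'n' (pos 13) + 8 = pos 21 = 'v'
Result: olvv

olvv


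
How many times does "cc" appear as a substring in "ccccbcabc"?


Searching for "cc" in "ccccbcabc"
Scanning each position:
  Position 0: "cc" => MATCH
  Position 1: "cc" => MATCH
  Position 2: "cc" => MATCH
  Position 3: "cb" => no
  Position 4: "bc" => no
  Position 5: "ca" => no
  Position 6: "ab" => no
  Position 7: "bc" => no
Total occurrences: 3

3


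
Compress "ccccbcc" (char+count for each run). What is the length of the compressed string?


Input: ccccbcc
Runs:
  'c' x 4 => "c4"
  'b' x 1 => "b1"
  'c' x 2 => "c2"
Compressed: "c4b1c2"
Compressed length: 6

6


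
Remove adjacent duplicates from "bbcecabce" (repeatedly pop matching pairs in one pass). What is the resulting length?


Input: bbcecabce
Stack-based adjacent duplicate removal:
  Read 'b': push. Stack: b
  Read 'b': matches stack top 'b' => pop. Stack: (empty)
  Read 'c': push. Stack: c
  Read 'e': push. Stack: ce
  Read 'c': push. Stack: cec
  Read 'a': push. Stack: ceca
  Read 'b': push. Stack: cecab
  Read 'c': push. Stack: cecabc
  Read 'e': push. Stack: cecabce
Final stack: "cecabce" (length 7)

7


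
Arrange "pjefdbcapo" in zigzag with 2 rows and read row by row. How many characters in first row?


Zigzag "pjefdbcapo" into 2 rows:
Placing characters:
  'p' => row 0
  'j' => row 1
  'e' => row 0
  'f' => row 1
  'd' => row 0
  'b' => row 1
  'c' => row 0
  'a' => row 1
  'p' => row 0
  'o' => row 1
Rows:
  Row 0: "pedcp"
  Row 1: "jfbao"
First row length: 5

5


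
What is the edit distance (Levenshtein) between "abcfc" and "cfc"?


Computing edit distance: "abcfc" -> "cfc"
DP table:
           c    f    c
      0    1    2    3
  a   1    1    2    3
  b   2    2    2    3
  c   3    2    3    2
  f   4    3    2    3
  c   5    4    3    2
Edit distance = dp[5][3] = 2

2


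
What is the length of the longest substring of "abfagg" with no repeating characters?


Input: "abfagg"
Sliding window (track last position of each char):
  Position 0 ('a'): window [0,0] length 1 -- new best
  Position 1 ('b'): window [0,1] length 2 -- new best
  Position 2 ('f'): window [0,2] length 3 -- new best
  Position 3 ('a'): repeat (last at 0), move window start to 1
  Position 3 ('a'): window [1,3] length 3
  Position 4 ('g'): window [1,4] length 4 -- new best
  Position 5 ('g'): repeat (last at 4), move window start to 5
  Position 5 ('g'): window [5,5] length 1
Longest substring with no repeats: "bfag" with length 4

4


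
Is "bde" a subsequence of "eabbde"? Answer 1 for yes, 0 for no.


Check if "bde" is a subsequence of "eabbde"
Greedy scan:
  Position 0 ('e'): no match needed
  Position 1 ('a'): no match needed
  Position 2 ('b'): matches sub[0] = 'b'
  Position 3 ('b'): no match needed
  Position 4 ('d'): matches sub[1] = 'd'
  Position 5 ('e'): matches sub[2] = 'e'
All 3 characters matched => is a subsequence

1


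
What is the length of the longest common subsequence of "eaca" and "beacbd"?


LCS of "eaca" and "beacbd"
DP table:
           b    e    a    c    b    d
      0    0    0    0    0    0    0
  e   0    0    1    1    1    1    1
  a   0    0    1    2    2    2    2
  c   0    0    1    2    3    3    3
  a   0    0    1    2    3    3    3
LCS length = dp[4][6] = 3

3


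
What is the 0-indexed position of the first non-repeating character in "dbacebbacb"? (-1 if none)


Input: dbacebbacb
Character frequencies:
  'a': 2
  'b': 4
  'c': 2
  'd': 1
  'e': 1
Scanning left to right for freq == 1:
  Position 0 ('d'): unique! => answer = 0

0


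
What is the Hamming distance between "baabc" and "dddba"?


Comparing "baabc" and "dddba" position by position:
  Position 0: 'b' vs 'd' => differ
  Position 1: 'a' vs 'd' => differ
  Position 2: 'a' vs 'd' => differ
  Position 3: 'b' vs 'b' => same
  Position 4: 'c' vs 'a' => differ
Total differences (Hamming distance): 4

4


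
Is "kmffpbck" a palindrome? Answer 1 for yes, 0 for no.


Input: kmffpbck
Reversed: kcbpffmk
  Compare pos 0 ('k') with pos 7 ('k'): match
  Compare pos 1 ('m') with pos 6 ('c'): MISMATCH
  Compare pos 2 ('f') with pos 5 ('b'): MISMATCH
  Compare pos 3 ('f') with pos 4 ('p'): MISMATCH
Result: not a palindrome

0


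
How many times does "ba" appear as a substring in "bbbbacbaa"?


Searching for "ba" in "bbbbacbaa"
Scanning each position:
  Position 0: "bb" => no
  Position 1: "bb" => no
  Position 2: "bb" => no
  Position 3: "ba" => MATCH
  Position 4: "ac" => no
  Position 5: "cb" => no
  Position 6: "ba" => MATCH
  Position 7: "aa" => no
Total occurrences: 2

2


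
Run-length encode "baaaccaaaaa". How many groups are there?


Input: baaaccaaaaa
Scanning for consecutive runs:
  Group 1: 'b' x 1 (positions 0-0)
  Group 2: 'a' x 3 (positions 1-3)
  Group 3: 'c' x 2 (positions 4-5)
  Group 4: 'a' x 5 (positions 6-10)
Total groups: 4

4


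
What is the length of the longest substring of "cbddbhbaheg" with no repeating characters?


Input: "cbddbhbaheg"
Sliding window (track last position of each char):
  Position 0 ('c'): window [0,0] length 1 -- new best
  Position 1 ('b'): window [0,1] length 2 -- new best
  Position 2 ('d'): window [0,2] length 3 -- new best
  Position 3 ('d'): repeat (last at 2), move window start to 3
  Position 3 ('d'): window [3,3] length 1
  Position 4 ('b'): window [3,4] length 2
  Position 5 ('h'): window [3,5] length 3
  Position 6 ('b'): repeat (last at 4), move window start to 5
  Position 6 ('b'): window [5,6] length 2
  Position 7 ('a'): window [5,7] length 3
  Position 8 ('h'): repeat (last at 5), move window start to 6
  Position 8 ('h'): window [6,8] length 3
  Position 9 ('e'): window [6,9] length 4 -- new best
  Position 10 ('g'): window [6,10] length 5 -- new best
Longest substring with no repeats: "baheg" with length 5

5


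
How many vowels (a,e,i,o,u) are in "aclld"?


Input: aclld
Checking each character:
  'a' at position 0: vowel (running total: 1)
  'c' at position 1: consonant
  'l' at position 2: consonant
  'l' at position 3: consonant
  'd' at position 4: consonant
Total vowels: 1

1


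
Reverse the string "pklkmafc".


Input: pklkmafc
Reading characters right to left:
  Position 7: 'c'
  Position 6: 'f'
  Position 5: 'a'
  Position 4: 'm'
  Position 3: 'k'
  Position 2: 'l'
  Position 1: 'k'
  Position 0: 'p'
Reversed: cfamklkp

cfamklkp


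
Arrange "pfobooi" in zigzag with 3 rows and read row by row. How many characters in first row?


Zigzag "pfobooi" into 3 rows:
Placing characters:
  'p' => row 0
  'f' => row 1
  'o' => row 2
  'b' => row 1
  'o' => row 0
  'o' => row 1
  'i' => row 2
Rows:
  Row 0: "po"
  Row 1: "fbo"
  Row 2: "oi"
First row length: 2

2


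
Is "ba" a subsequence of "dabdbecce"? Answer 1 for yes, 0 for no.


Check if "ba" is a subsequence of "dabdbecce"
Greedy scan:
  Position 0 ('d'): no match needed
  Position 1 ('a'): no match needed
  Position 2 ('b'): matches sub[0] = 'b'
  Position 3 ('d'): no match needed
  Position 4 ('b'): no match needed
  Position 5 ('e'): no match needed
  Position 6 ('c'): no match needed
  Position 7 ('c'): no match needed
  Position 8 ('e'): no match needed
Only matched 1/2 characters => not a subsequence

0


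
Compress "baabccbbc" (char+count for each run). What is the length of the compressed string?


Input: baabccbbc
Runs:
  'b' x 1 => "b1"
  'a' x 2 => "a2"
  'b' x 1 => "b1"
  'c' x 2 => "c2"
  'b' x 2 => "b2"
  'c' x 1 => "c1"
Compressed: "b1a2b1c2b2c1"
Compressed length: 12

12


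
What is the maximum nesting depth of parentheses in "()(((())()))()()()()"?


Input: "()(((())()))()()()()"
Tracking depth:
  Position 0 '(': depth becomes 1
  Position 1 ')': depth becomes 0
  Position 2 '(': depth becomes 1
  Position 3 '(': depth becomes 2
  Position 4 '(': depth becomes 3
  Position 5 '(': depth becomes 4
  Position 6 ')': depth becomes 3
  Position 7 ')': depth becomes 2
  Position 8 '(': depth becomes 3
  Position 9 ')': depth becomes 2
  Position 10 ')': depth becomes 1
  Position 11 ')': depth becomes 0
  Position 12 '(': depth becomes 1
  Position 13 ')': depth becomes 0
  Position 14 '(': depth becomes 1
  Position 15 ')': depth becomes 0
  Position 16 '(': depth becomes 1
  Position 17 ')': depth becomes 0
  Position 18 '(': depth becomes 1
  Position 19 ')': depth becomes 0
Maximum depth reached: 4

4


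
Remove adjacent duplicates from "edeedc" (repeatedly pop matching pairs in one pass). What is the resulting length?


Input: edeedc
Stack-based adjacent duplicate removal:
  Read 'e': push. Stack: e
  Read 'd': push. Stack: ed
  Read 'e': push. Stack: ede
  Read 'e': matches stack top 'e' => pop. Stack: ed
  Read 'd': matches stack top 'd' => pop. Stack: e
  Read 'c': push. Stack: ec
Final stack: "ec" (length 2)

2


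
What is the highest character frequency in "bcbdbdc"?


Input: bcbdbdc
Character counts:
  'b': 3
  'c': 2
  'd': 2
Maximum frequency: 3

3


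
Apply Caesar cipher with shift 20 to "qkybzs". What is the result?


Caesar cipher: shift "qkybzs" by 20
  'q' (pos 16) + 20 = pos 10 = 'k'
  'k' (pos 10) + 20 = pos 4 = 'e'
  'y' (pos 24) + 20 = pos 18 = 's'
  'b' (pos 1) + 20 = pos 21 = 'v'
  'z' (pos 25) + 20 = pos 19 = 't'
  's' (pos 18) + 20 = pos 12 = 'm'
Result: kesvtm

kesvtm


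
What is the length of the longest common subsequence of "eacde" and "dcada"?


LCS of "eacde" and "dcada"
DP table:
           d    c    a    d    a
      0    0    0    0    0    0
  e   0    0    0    0    0    0
  a   0    0    0    1    1    1
  c   0    0    1    1    1    1
  d   0    1    1    1    2    2
  e   0    1    1    1    2    2
LCS length = dp[5][5] = 2

2


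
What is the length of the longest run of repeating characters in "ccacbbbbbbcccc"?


Input: "ccacbbbbbbcccc"
Scanning for longest run:
  Position 1 ('c'): continues run of 'c', length=2
  Position 2 ('a'): new char, reset run to 1
  Position 3 ('c'): new char, reset run to 1
  Position 4 ('b'): new char, reset run to 1
  Position 5 ('b'): continues run of 'b', length=2
  Position 6 ('b'): continues run of 'b', length=3
  Position 7 ('b'): continues run of 'b', length=4
  Position 8 ('b'): continues run of 'b', length=5
  Position 9 ('b'): continues run of 'b', length=6
  Position 10 ('c'): new char, reset run to 1
  Position 11 ('c'): continues run of 'c', length=2
  Position 12 ('c'): continues run of 'c', length=3
  Position 13 ('c'): continues run of 'c', length=4
Longest run: 'b' with length 6

6


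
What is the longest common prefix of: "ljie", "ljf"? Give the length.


Words: ljie, ljf
  Position 0: all 'l' => match
  Position 1: all 'j' => match
  Position 2: ('i', 'f') => mismatch, stop
LCP = "lj" (length 2)

2


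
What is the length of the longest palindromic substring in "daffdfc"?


Input: "daffdfc"
Checking substrings for palindromes:
  [3:6] "fdf" (len 3) => palindrome
  [2:4] "ff" (len 2) => palindrome
Longest palindromic substring: "fdf" with length 3

3


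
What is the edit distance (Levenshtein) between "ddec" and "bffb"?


Computing edit distance: "ddec" -> "bffb"
DP table:
           b    f    f    b
      0    1    2    3    4
  d   1    1    2    3    4
  d   2    2    2    3    4
  e   3    3    3    3    4
  c   4    4    4    4    4
Edit distance = dp[4][4] = 4

4


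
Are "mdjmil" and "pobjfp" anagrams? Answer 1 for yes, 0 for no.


Strings: "mdjmil", "pobjfp"
Sorted first:  dijlmm
Sorted second: bfjopp
Differ at position 0: 'd' vs 'b' => not anagrams

0


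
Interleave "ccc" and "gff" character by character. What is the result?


Interleaving "ccc" and "gff":
  Position 0: 'c' from first, 'g' from second => "cg"
  Position 1: 'c' from first, 'f' from second => "cf"
  Position 2: 'c' from first, 'f' from second => "cf"
Result: cgcfcf

cgcfcf


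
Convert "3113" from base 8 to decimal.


Input: "3113" in base 8
Positional expansion:
  Digit '3' (value 3) x 8^3 = 1536
  Digit '1' (value 1) x 8^2 = 64
  Digit '1' (value 1) x 8^1 = 8
  Digit '3' (value 3) x 8^0 = 3
Sum = 1611

1611


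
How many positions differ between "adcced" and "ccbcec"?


Comparing "adcced" and "ccbcec" position by position:
  Position 0: 'a' vs 'c' => DIFFER
  Position 1: 'd' vs 'c' => DIFFER
  Position 2: 'c' vs 'b' => DIFFER
  Position 3: 'c' vs 'c' => same
  Position 4: 'e' vs 'e' => same
  Position 5: 'd' vs 'c' => DIFFER
Positions that differ: 4

4


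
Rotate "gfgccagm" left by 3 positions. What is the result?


Input: "gfgccagm", rotate left by 3
First 3 characters: "gfg"
Remaining characters: "ccagm"
Concatenate remaining + first: "ccagm" + "gfg" = "ccagmgfg"

ccagmgfg


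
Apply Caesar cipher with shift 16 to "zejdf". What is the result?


Caesar cipher: shift "zejdf" by 16
  'z' (pos 25) + 16 = pos 15 = 'p'
  'e' (pos 4) + 16 = pos 20 = 'u'
  'j' (pos 9) + 16 = pos 25 = 'z'
  'd' (pos 3) + 16 = pos 19 = 't'
  'f' (pos 5) + 16 = pos 21 = 'v'
Result: puztv

puztv


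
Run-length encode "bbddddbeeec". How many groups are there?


Input: bbddddbeeec
Scanning for consecutive runs:
  Group 1: 'b' x 2 (positions 0-1)
  Group 2: 'd' x 4 (positions 2-5)
  Group 3: 'b' x 1 (positions 6-6)
  Group 4: 'e' x 3 (positions 7-9)
  Group 5: 'c' x 1 (positions 10-10)
Total groups: 5

5


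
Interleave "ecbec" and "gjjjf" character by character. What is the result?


Interleaving "ecbec" and "gjjjf":
  Position 0: 'e' from first, 'g' from second => "eg"
  Position 1: 'c' from first, 'j' from second => "cj"
  Position 2: 'b' from first, 'j' from second => "bj"
  Position 3: 'e' from first, 'j' from second => "ej"
  Position 4: 'c' from first, 'f' from second => "cf"
Result: egcjbjejcf

egcjbjejcf


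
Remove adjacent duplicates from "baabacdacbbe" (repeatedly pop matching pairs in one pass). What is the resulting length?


Input: baabacdacbbe
Stack-based adjacent duplicate removal:
  Read 'b': push. Stack: b
  Read 'a': push. Stack: ba
  Read 'a': matches stack top 'a' => pop. Stack: b
  Read 'b': matches stack top 'b' => pop. Stack: (empty)
  Read 'a': push. Stack: a
  Read 'c': push. Stack: ac
  Read 'd': push. Stack: acd
  Read 'a': push. Stack: acda
  Read 'c': push. Stack: acdac
  Read 'b': push. Stack: acdacb
  Read 'b': matches stack top 'b' => pop. Stack: acdac
  Read 'e': push. Stack: acdace
Final stack: "acdace" (length 6)

6


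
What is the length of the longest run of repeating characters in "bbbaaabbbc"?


Input: "bbbaaabbbc"
Scanning for longest run:
  Position 1 ('b'): continues run of 'b', length=2
  Position 2 ('b'): continues run of 'b', length=3
  Position 3 ('a'): new char, reset run to 1
  Position 4 ('a'): continues run of 'a', length=2
  Position 5 ('a'): continues run of 'a', length=3
  Position 6 ('b'): new char, reset run to 1
  Position 7 ('b'): continues run of 'b', length=2
  Position 8 ('b'): continues run of 'b', length=3
  Position 9 ('c'): new char, reset run to 1
Longest run: 'b' with length 3

3


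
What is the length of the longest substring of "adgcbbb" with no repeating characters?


Input: "adgcbbb"
Sliding window (track last position of each char):
  Position 0 ('a'): window [0,0] length 1 -- new best
  Position 1 ('d'): window [0,1] length 2 -- new best
  Position 2 ('g'): window [0,2] length 3 -- new best
  Position 3 ('c'): window [0,3] length 4 -- new best
  Position 4 ('b'): window [0,4] length 5 -- new best
  Position 5 ('b'): repeat (last at 4), move window start to 5
  Position 5 ('b'): window [5,5] length 1
  Position 6 ('b'): repeat (last at 5), move window start to 6
  Position 6 ('b'): window [6,6] length 1
Longest substring with no repeats: "adgcb" with length 5

5


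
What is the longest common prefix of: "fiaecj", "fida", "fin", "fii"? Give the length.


Words: fiaecj, fida, fin, fii
  Position 0: all 'f' => match
  Position 1: all 'i' => match
  Position 2: ('a', 'd', 'n', 'i') => mismatch, stop
LCP = "fi" (length 2)

2


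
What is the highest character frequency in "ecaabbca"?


Input: ecaabbca
Character counts:
  'a': 3
  'b': 2
  'c': 2
  'e': 1
Maximum frequency: 3

3


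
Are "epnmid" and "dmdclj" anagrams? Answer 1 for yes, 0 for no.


Strings: "epnmid", "dmdclj"
Sorted first:  deimnp
Sorted second: cddjlm
Differ at position 0: 'd' vs 'c' => not anagrams

0


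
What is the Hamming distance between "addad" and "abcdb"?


Comparing "addad" and "abcdb" position by position:
  Position 0: 'a' vs 'a' => same
  Position 1: 'd' vs 'b' => differ
  Position 2: 'd' vs 'c' => differ
  Position 3: 'a' vs 'd' => differ
  Position 4: 'd' vs 'b' => differ
Total differences (Hamming distance): 4

4


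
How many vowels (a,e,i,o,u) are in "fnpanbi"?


Input: fnpanbi
Checking each character:
  'f' at position 0: consonant
  'n' at position 1: consonant
  'p' at position 2: consonant
  'a' at position 3: vowel (running total: 1)
  'n' at position 4: consonant
  'b' at position 5: consonant
  'i' at position 6: vowel (running total: 2)
Total vowels: 2

2


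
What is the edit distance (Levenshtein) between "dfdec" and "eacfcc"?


Computing edit distance: "dfdec" -> "eacfcc"
DP table:
           e    a    c    f    c    c
      0    1    2    3    4    5    6
  d   1    1    2    3    4    5    6
  f   2    2    2    3    3    4    5
  d   3    3    3    3    4    4    5
  e   4    3    4    4    4    5    5
  c   5    4    4    4    5    4    5
Edit distance = dp[5][6] = 5

5
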